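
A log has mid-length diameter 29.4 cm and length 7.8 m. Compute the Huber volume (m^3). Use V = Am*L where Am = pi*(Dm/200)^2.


Huber: V = Am * L,  Am = pi*(Dm/200)^2
Am = pi*(29.4/200)^2 = 0.067887 m^2
V = 0.067887*7.8 = 0.5295 m^3

0.5295


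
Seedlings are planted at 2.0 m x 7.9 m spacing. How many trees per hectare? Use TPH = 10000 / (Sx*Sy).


Formula: TPH = 10000 m^2/ha / (spacing_x * spacing_y)
Area per tree = 2.0 m * 7.9 m = 15.8 m^2
TPH = 10000 / 15.8 = 633 trees/ha

633


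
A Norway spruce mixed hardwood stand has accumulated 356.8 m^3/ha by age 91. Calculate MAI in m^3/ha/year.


Formula: MAI = Total Volume / Stand Age
MAI = 356.8 m^3/ha / 91 years
MAI = 3.92 m^3/ha/year

3.92


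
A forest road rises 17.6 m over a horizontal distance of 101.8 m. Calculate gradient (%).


Formula: Gradient = rise / run * 100
Gradient = 17.6 / 101.8 * 100 = 17.3%

17.3


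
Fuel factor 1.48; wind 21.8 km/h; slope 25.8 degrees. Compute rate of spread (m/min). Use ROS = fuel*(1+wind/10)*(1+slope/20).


Formula: ROS = fuel * (1 + wind/10) * (1 + slope/20)
Wind factor = 1 + 21.8/10 = 3.18
Slope factor = 1 + 25.8/20 = 2.29
ROS = 1.48 * 3.18 * 2.29 = 10.78 m/min

10.78


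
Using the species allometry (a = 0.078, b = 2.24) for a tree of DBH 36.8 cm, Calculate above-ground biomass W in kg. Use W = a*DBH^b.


Formula: W = a * DBH^b  (allometric power law)
DBH^b = 36.8^2.24 = 3217.356
W = 0.078 * 3217.356 = 251.0 kg

251.0


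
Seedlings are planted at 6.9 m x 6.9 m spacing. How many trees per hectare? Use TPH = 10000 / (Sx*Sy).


Formula: TPH = 10000 m^2/ha / (spacing_x * spacing_y)
Area per tree = 6.9 m * 6.9 m = 47.61 m^2
TPH = 10000 / 47.61 = 210 trees/ha

210


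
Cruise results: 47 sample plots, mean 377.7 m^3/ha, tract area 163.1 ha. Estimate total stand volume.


Formula: Total Volume = Mean Volume per ha * Total Area
Total Volume = 377.7 m^3/ha * 163.1 ha
Total Volume = 61603 m^3

61603


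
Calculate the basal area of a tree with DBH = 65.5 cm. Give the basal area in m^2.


Formula: BA = pi * (DBH/2)^2 / 10000  (cm^2 to m^2)
Radius = DBH/2 = 65.5/2 = 32.75 cm
BA = pi * 32.75^2 / 10000
   = 3369.5545 cm^2 / 10000
   = 0.337 m^2

0.337


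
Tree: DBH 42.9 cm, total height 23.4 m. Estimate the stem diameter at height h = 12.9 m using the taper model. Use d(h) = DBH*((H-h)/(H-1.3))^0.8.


Taper: d(h) = DBH * ((H - h) / (H - 1.3))^0.8
Numerator = H - h = 23.4 - 12.9 = 10.5 m
Denominator = H - 1.3 = 23.4 - 1.3 = 22.1 m
Ratio = 10.5 / 22.1 = 0.47511
d = 42.9 * 0.47511^0.8 = 23.7 cm

23.7


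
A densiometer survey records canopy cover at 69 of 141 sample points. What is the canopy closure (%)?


Formula: Canopy closure = covered points / total points * 100
Closure = 69 / 141 * 100
Closure = 0.4894 * 100 = 48.9%

48.9


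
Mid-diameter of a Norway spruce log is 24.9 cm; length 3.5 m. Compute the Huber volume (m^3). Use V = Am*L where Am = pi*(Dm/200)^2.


Huber: V = Am * L,  Am = pi*(Dm/200)^2
Am = pi*(24.9/200)^2 = 0.048695 m^2
V = 0.048695*3.5 = 0.1704 m^3

0.1704


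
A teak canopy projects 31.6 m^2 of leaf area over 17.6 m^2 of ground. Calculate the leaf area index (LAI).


Formula: LAI = total leaf area / ground area  (dimensionless)
LAI = 31.6 m^2 / 17.6 m^2
LAI = 1.8

1.8


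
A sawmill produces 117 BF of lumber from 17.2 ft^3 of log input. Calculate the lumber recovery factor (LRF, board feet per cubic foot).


Formula: LRF = Lumber Output (BF) / Log Input (ft^3)
LRF = 117 BF / 17.2 ft^3
LRF = 6.8 BF/ft^3

6.8


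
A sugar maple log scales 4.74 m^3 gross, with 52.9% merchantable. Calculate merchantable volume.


Formula: MV = V_total * (merchantable_pct / 100)
Merchantable fraction = 52.9% / 100 = 0.529
MV = 4.74 m^3 * 0.529 = 2.507 m^3

2.507


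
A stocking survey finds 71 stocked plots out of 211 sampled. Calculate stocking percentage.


Formula: Stocking % = stocked plots / total plots * 100
Stocking = 71 / 211 * 100
Stocking = 0.3365 * 100 = 33.6%

33.6


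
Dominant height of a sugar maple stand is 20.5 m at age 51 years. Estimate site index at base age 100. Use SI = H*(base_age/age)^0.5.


Formula: SI = H_dom * (base_age / age)^0.5
Age ratio = 100 / 51 = 1.96078
sqrt(age_ratio) = 1.40028
SI = 20.5 * 1.40028 = 28.7 m

28.7


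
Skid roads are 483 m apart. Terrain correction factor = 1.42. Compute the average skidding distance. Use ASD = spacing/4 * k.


Formula: ASD = (spacing / 4) * correction
Uncorrected distance = spacing / 4 = 483 / 4 = 120.75 m
ASD = 120.75 * 1.42 = 171 m

171


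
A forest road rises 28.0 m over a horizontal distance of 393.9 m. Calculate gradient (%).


Formula: Gradient = rise / run * 100
Gradient = 28.0 / 393.9 * 100 = 7.1%

7.1


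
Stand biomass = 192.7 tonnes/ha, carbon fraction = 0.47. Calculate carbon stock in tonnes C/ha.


Formula: Carbon Stock = Biomass * Carbon Fraction
C = 192.7 t/ha * 0.47
C = 90.6 t C/ha

90.6


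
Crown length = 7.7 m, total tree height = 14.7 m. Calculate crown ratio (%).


Formula: Crown Ratio = (Crown Length / Total Height) * 100
CR = (7.7 m / 14.7 m) * 100
CR = 0.5238 * 100 = 52.4%

52.4


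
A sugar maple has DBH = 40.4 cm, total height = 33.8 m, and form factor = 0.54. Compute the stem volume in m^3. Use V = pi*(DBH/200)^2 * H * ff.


Formula: V = pi * (DBH/200)^2 * H * ff
Radius = DBH/200 = 40.4/200 = 0.202 m
Radius^2 = 0.202^2 = 0.040804 m^2
V = pi * 0.040804 * 33.8 * 0.54
V = 2.34 m^3

2.34


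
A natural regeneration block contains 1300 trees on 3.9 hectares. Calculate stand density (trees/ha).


Formula: Stand Density = N_trees / Area_ha
Density = 1300 trees / 3.9 ha
Density = 333 trees/ha

333


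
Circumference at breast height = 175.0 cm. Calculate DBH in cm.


Formula: DBH = C / pi
DBH = 175.0 / pi
pi = 3.14159...
DBH = 55.7 cm

55.7


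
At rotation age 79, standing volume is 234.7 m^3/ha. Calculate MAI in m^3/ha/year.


Formula: MAI = Total Volume / Stand Age
MAI = 234.7 m^3/ha / 79 years
MAI = 2.97 m^3/ha/year

2.97


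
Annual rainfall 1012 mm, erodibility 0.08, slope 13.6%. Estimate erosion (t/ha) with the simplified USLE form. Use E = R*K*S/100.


Formula: E = R * K * S / 100  (simplified USLE)
R * K = 1012 * 0.08 = 80.96
E = 80.96 * 13.6 / 100 = 11.01 t/ha

11.01


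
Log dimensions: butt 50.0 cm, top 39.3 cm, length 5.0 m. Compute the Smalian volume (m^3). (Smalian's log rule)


Smalian: V = (A1 + A2)/2 * L,  A = pi*(D/200)^2
A1 = pi*(50.0/200)^2 = 0.19635 m^2
A2 = pi*(39.3/200)^2 = 0.121304 m^2
V = (0.19635+0.121304)/2*5.0 = 0.7941 m^3

0.7941


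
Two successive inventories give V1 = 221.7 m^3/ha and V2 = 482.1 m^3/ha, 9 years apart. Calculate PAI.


Formula: PAI = (V_T2 - V_T1) / (T2 - T1)
Volume increment = 482.1 - 221.7 = 260.4 m^3/ha
PAI = 260.4 / 9 = 28.93 m^3/ha/year

28.93


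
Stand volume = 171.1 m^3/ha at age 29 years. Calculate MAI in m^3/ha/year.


Formula: MAI = Total Volume / Stand Age
MAI = 171.1 m^3/ha / 29 years
MAI = 5.9 m^3/ha/year

5.9


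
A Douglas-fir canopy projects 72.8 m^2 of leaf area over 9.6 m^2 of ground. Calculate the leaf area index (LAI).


Formula: LAI = total leaf area / ground area  (dimensionless)
LAI = 72.8 m^2 / 9.6 m^2
LAI = 7.58

7.58


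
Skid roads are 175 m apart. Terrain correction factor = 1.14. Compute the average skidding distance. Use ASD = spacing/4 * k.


Formula: ASD = (spacing / 4) * correction
Uncorrected distance = spacing / 4 = 175 / 4 = 43.75 m
ASD = 43.75 * 1.14 = 50 m

50


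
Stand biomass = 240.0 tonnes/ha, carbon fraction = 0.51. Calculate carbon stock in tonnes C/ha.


Formula: Carbon Stock = Biomass * Carbon Fraction
C = 240.0 t/ha * 0.51
C = 122.4 t C/ha

122.4


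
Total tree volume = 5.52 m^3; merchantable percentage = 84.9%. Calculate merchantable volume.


Formula: MV = V_total * (merchantable_pct / 100)
Merchantable fraction = 84.9% / 100 = 0.849
MV = 5.52 m^3 * 0.849 = 4.686 m^3

4.686


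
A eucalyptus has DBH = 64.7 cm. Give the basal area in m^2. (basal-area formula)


Formula: BA = pi * (DBH/2)^2 / 10000  (cm^2 to m^2)
Radius = DBH/2 = 64.7/2 = 32.35 cm
BA = pi * 32.35^2 / 10000
   = 3287.7474 cm^2 / 10000
   = 0.3288 m^2

0.3288


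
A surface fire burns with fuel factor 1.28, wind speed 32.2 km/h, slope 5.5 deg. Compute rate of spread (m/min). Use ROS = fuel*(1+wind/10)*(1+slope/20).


Formula: ROS = fuel * (1 + wind/10) * (1 + slope/20)
Wind factor = 1 + 32.2/10 = 4.22
Slope factor = 1 + 5.5/20 = 1.275
ROS = 1.28 * 4.22 * 1.275 = 6.89 m/min

6.89


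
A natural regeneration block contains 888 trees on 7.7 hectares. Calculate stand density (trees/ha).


Formula: Stand Density = N_trees / Area_ha
Density = 888 trees / 7.7 ha
Density = 115 trees/ha

115


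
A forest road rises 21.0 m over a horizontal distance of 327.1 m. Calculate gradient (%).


Formula: Gradient = rise / run * 100
Gradient = 21.0 / 327.1 * 100 = 6.4%

6.4


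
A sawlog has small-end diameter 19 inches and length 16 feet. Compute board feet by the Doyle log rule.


Doyle: BF = (D - 4)^2 * L / 16
Adjusted diameter = 19 - 4 = 15 in
(D-4)^2 = 15^2 = 225
BF = 225 * 16 / 16 = 225 BF

225


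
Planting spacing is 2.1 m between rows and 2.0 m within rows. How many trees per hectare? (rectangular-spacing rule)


Formula: TPH = 10000 m^2/ha / (spacing_x * spacing_y)
Area per tree = 2.1 m * 2.0 m = 4.2 m^2
TPH = 10000 / 4.2 = 2381 trees/ha

2381


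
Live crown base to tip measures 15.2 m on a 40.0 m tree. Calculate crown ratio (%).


Formula: Crown Ratio = (Crown Length / Total Height) * 100
CR = (15.2 m / 40.0 m) * 100
CR = 0.38 * 100 = 38.0%

38.0


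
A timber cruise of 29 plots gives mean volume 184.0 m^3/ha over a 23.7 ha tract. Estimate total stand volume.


Formula: Total Volume = Mean Volume per ha * Total Area
Total Volume = 184.0 m^3/ha * 23.7 ha
Total Volume = 4361 m^3

4361


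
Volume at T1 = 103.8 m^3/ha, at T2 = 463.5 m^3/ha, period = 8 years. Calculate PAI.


Formula: PAI = (V_T2 - V_T1) / (T2 - T1)
Volume increment = 463.5 - 103.8 = 359.7 m^3/ha
PAI = 359.7 / 8 = 44.96 m^3/ha/year

44.96


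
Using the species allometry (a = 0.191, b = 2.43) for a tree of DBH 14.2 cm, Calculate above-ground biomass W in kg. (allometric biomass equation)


Formula: W = a * DBH^b  (allometric power law)
DBH^b = 14.2^2.43 = 631.0455
W = 0.191 * 631.0455 = 120.5 kg

120.5


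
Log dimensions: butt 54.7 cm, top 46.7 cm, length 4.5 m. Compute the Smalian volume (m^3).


Smalian: V = (A1 + A2)/2 * L,  A = pi*(D/200)^2
A1 = pi*(54.7/200)^2 = 0.234998 m^2
A2 = pi*(46.7/200)^2 = 0.171287 m^2
V = (0.234998+0.171287)/2*4.5 = 0.9141 m^3

0.9141


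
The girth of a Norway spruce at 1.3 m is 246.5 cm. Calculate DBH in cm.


Formula: DBH = C / pi
DBH = 246.5 / pi
pi = 3.14159...
DBH = 78.5 cm

78.5


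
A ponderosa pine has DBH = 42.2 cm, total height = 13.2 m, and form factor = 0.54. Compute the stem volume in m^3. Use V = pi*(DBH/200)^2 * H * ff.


Formula: V = pi * (DBH/200)^2 * H * ff
Radius = DBH/200 = 42.2/200 = 0.211 m
Radius^2 = 0.211^2 = 0.044521 m^2
V = pi * 0.044521 * 13.2 * 0.54
V = 0.997 m^3

0.997


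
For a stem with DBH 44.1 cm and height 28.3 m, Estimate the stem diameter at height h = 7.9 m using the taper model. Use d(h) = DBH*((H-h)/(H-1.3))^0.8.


Taper: d(h) = DBH * ((H - h) / (H - 1.3))^0.8
Numerator = H - h = 28.3 - 7.9 = 20.4 m
Denominator = H - 1.3 = 28.3 - 1.3 = 27.0 m
Ratio = 20.4 / 27.0 = 0.75556
d = 44.1 * 0.75556^0.8 = 35.2 cm

35.2


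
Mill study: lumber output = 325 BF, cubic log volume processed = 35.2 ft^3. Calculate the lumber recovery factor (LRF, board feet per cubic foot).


Formula: LRF = Lumber Output (BF) / Log Input (ft^3)
LRF = 325 BF / 35.2 ft^3
LRF = 9.23 BF/ft^3

9.23


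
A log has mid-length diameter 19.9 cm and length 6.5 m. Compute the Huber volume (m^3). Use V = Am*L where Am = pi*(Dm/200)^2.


Huber: V = Am * L,  Am = pi*(Dm/200)^2
Am = pi*(19.9/200)^2 = 0.031103 m^2
V = 0.031103*6.5 = 0.2022 m^3

0.2022


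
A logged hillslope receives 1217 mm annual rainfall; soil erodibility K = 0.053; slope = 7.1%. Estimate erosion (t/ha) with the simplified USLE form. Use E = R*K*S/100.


Formula: E = R * K * S / 100  (simplified USLE)
R * K = 1217 * 0.053 = 64.501
E = 64.501 * 7.1 / 100 = 4.58 t/ha

4.58


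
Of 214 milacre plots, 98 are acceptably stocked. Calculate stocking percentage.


Formula: Stocking % = stocked plots / total plots * 100
Stocking = 98 / 214 * 100
Stocking = 0.4579 * 100 = 45.8%

45.8


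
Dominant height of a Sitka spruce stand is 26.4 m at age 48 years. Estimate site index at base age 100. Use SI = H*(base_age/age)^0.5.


Formula: SI = H_dom * (base_age / age)^0.5
Age ratio = 100 / 48 = 2.08333
sqrt(age_ratio) = 1.44338
SI = 26.4 * 1.44338 = 38.1 m

38.1


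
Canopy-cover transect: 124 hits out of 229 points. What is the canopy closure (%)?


Formula: Canopy closure = covered points / total points * 100
Closure = 124 / 229 * 100
Closure = 0.5415 * 100 = 54.1%

54.1


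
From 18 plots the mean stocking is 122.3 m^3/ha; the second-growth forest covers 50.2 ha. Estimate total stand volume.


Formula: Total Volume = Mean Volume per ha * Total Area
Total Volume = 122.3 m^3/ha * 50.2 ha
Total Volume = 6139 m^3

6139


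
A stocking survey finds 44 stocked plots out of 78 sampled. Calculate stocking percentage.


Formula: Stocking % = stocked plots / total plots * 100
Stocking = 44 / 78 * 100
Stocking = 0.5641 * 100 = 56.4%

56.4


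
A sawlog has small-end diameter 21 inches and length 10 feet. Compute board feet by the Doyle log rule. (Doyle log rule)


Doyle: BF = (D - 4)^2 * L / 16
Adjusted diameter = 21 - 4 = 17 in
(D-4)^2 = 17^2 = 289
BF = 289 * 10 / 16 = 181 BF

181


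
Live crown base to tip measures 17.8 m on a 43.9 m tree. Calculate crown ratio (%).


Formula: Crown Ratio = (Crown Length / Total Height) * 100
CR = (17.8 m / 43.9 m) * 100
CR = 0.4055 * 100 = 40.5%

40.5


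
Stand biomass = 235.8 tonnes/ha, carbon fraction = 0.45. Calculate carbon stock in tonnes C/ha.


Formula: Carbon Stock = Biomass * Carbon Fraction
C = 235.8 t/ha * 0.45
C = 106.1 t C/ha

106.1


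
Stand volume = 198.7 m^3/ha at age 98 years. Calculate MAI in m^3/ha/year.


Formula: MAI = Total Volume / Stand Age
MAI = 198.7 m^3/ha / 98 years
MAI = 2.03 m^3/ha/year

2.03


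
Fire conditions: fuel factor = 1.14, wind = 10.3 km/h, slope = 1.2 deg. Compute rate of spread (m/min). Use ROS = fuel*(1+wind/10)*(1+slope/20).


Formula: ROS = fuel * (1 + wind/10) * (1 + slope/20)
Wind factor = 1 + 10.3/10 = 2.03
Slope factor = 1 + 1.2/20 = 1.06
ROS = 1.14 * 2.03 * 1.06 = 2.45 m/min

2.45


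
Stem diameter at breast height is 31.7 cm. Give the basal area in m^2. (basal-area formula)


Formula: BA = pi * (DBH/2)^2 / 10000  (cm^2 to m^2)
Radius = DBH/2 = 31.7/2 = 15.85 cm
BA = pi * 15.85^2 / 10000
   = 789.2388 cm^2 / 10000
   = 0.0789 m^2

0.0789


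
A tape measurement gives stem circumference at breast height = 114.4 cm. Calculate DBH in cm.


Formula: DBH = C / pi
DBH = 114.4 / pi
pi = 3.14159...
DBH = 36.4 cm

36.4


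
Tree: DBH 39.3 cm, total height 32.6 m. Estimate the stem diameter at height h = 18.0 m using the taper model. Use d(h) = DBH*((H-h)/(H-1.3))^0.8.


Taper: d(h) = DBH * ((H - h) / (H - 1.3))^0.8
Numerator = H - h = 32.6 - 18.0 = 14.6 m
Denominator = H - 1.3 = 32.6 - 1.3 = 31.3 m
Ratio = 14.6 / 31.3 = 0.46645
d = 39.3 * 0.46645^0.8 = 21.4 cm

21.4


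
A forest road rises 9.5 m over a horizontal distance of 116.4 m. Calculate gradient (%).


Formula: Gradient = rise / run * 100
Gradient = 9.5 / 116.4 * 100 = 8.2%

8.2


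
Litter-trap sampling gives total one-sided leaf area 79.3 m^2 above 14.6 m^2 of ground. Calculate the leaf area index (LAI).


Formula: LAI = total leaf area / ground area  (dimensionless)
LAI = 79.3 m^2 / 14.6 m^2
LAI = 5.43

5.43


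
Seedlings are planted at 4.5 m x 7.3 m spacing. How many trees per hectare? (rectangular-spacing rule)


Formula: TPH = 10000 m^2/ha / (spacing_x * spacing_y)
Area per tree = 4.5 m * 7.3 m = 32.85 m^2
TPH = 10000 / 32.85 = 304 trees/ha

304


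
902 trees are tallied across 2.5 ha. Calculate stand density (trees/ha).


Formula: Stand Density = N_trees / Area_ha
Density = 902 trees / 2.5 ha
Density = 361 trees/ha

361


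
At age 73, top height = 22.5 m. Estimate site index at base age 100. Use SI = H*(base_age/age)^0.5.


Formula: SI = H_dom * (base_age / age)^0.5
Age ratio = 100 / 73 = 1.36986
sqrt(age_ratio) = 1.17041
SI = 22.5 * 1.17041 = 26.3 m

26.3


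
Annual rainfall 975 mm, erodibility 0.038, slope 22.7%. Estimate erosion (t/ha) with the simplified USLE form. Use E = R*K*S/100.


Formula: E = R * K * S / 100  (simplified USLE)
R * K = 975 * 0.038 = 37.05
E = 37.05 * 22.7 / 100 = 8.41 t/ha

8.41


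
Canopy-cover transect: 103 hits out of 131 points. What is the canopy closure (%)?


Formula: Canopy closure = covered points / total points * 100
Closure = 103 / 131 * 100
Closure = 0.7863 * 100 = 78.6%

78.6


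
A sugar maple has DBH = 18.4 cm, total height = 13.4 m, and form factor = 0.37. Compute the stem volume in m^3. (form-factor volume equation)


Formula: V = pi * (DBH/200)^2 * H * ff
Radius = DBH/200 = 18.4/200 = 0.092 m
Radius^2 = 0.092^2 = 0.008464 m^2
V = pi * 0.008464 * 13.4 * 0.37
V = 0.132 m^3

0.132


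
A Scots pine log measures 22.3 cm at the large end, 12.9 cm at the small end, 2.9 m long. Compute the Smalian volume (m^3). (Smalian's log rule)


Smalian: V = (A1 + A2)/2 * L,  A = pi*(D/200)^2
A1 = pi*(22.3/200)^2 = 0.039057 m^2
A2 = pi*(12.9/200)^2 = 0.01307 m^2
V = (0.039057+0.01307)/2*2.9 = 0.0756 m^3

0.0756


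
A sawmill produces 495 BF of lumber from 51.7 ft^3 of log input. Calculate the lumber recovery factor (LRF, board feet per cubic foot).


Formula: LRF = Lumber Output (BF) / Log Input (ft^3)
LRF = 495 BF / 51.7 ft^3
LRF = 9.57 BF/ft^3

9.57


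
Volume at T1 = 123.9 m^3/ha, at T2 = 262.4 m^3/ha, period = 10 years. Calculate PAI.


Formula: PAI = (V_T2 - V_T1) / (T2 - T1)
Volume increment = 262.4 - 123.9 = 138.5 m^3/ha
PAI = 138.5 / 10 = 13.85 m^3/ha/year

13.85


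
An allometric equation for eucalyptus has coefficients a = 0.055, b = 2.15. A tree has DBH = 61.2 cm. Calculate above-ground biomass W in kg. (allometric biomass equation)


Formula: W = a * DBH^b  (allometric power law)
DBH^b = 61.2^2.15 = 6942.4947
W = 0.055 * 6942.4947 = 381.8 kg

381.8


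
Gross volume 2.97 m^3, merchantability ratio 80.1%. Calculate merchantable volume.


Formula: MV = V_total * (merchantable_pct / 100)
Merchantable fraction = 80.1% / 100 = 0.801
MV = 2.97 m^3 * 0.801 = 2.379 m^3

2.379


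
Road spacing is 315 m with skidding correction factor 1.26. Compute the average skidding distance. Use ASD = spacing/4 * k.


Formula: ASD = (spacing / 4) * correction
Uncorrected distance = spacing / 4 = 315 / 4 = 78.75 m
ASD = 78.75 * 1.26 = 99 m

99


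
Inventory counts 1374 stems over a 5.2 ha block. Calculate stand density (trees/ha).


Formula: Stand Density = N_trees / Area_ha
Density = 1374 trees / 5.2 ha
Density = 264 trees/ha

264


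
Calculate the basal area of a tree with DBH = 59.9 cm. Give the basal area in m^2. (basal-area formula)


Formula: BA = pi * (DBH/2)^2 / 10000  (cm^2 to m^2)
Radius = DBH/2 = 59.9/2 = 29.95 cm
BA = pi * 29.95^2 / 10000
   = 2818.0165 cm^2 / 10000
   = 0.2818 m^2

0.2818


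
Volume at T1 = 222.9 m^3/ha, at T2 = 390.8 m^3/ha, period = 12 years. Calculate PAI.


Formula: PAI = (V_T2 - V_T1) / (T2 - T1)
Volume increment = 390.8 - 222.9 = 167.9 m^3/ha
PAI = 167.9 / 12 = 13.99 m^3/ha/year

13.99


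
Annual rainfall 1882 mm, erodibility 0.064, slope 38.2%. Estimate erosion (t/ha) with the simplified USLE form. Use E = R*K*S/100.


Formula: E = R * K * S / 100  (simplified USLE)
R * K = 1882 * 0.064 = 120.448
E = 120.448 * 38.2 / 100 = 46.01 t/ha

46.01


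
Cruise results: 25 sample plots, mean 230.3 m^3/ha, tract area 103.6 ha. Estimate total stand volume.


Formula: Total Volume = Mean Volume per ha * Total Area
Total Volume = 230.3 m^3/ha * 103.6 ha
Total Volume = 23859 m^3

23859


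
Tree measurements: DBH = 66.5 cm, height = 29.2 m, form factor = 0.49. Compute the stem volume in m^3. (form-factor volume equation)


Formula: V = pi * (DBH/200)^2 * H * ff
Radius = DBH/200 = 66.5/200 = 0.3325 m
Radius^2 = 0.3325^2 = 0.11055625 m^2
V = pi * 0.11055625 * 29.2 * 0.49
V = 4.969 m^3

4.969


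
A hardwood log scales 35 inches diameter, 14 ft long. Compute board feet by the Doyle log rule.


Doyle: BF = (D - 4)^2 * L / 16
Adjusted diameter = 35 - 4 = 31 in
(D-4)^2 = 31^2 = 961
BF = 961 * 14 / 16 = 841 BF

841


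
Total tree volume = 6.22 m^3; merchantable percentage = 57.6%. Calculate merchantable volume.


Formula: MV = V_total * (merchantable_pct / 100)
Merchantable fraction = 57.6% / 100 = 0.576
MV = 6.22 m^3 * 0.576 = 3.583 m^3

3.583


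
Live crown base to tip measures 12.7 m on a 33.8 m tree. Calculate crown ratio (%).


Formula: Crown Ratio = (Crown Length / Total Height) * 100
CR = (12.7 m / 33.8 m) * 100
CR = 0.3757 * 100 = 37.6%

37.6


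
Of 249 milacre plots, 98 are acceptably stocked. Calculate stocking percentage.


Formula: Stocking % = stocked plots / total plots * 100
Stocking = 98 / 249 * 100
Stocking = 0.3936 * 100 = 39.4%

39.4


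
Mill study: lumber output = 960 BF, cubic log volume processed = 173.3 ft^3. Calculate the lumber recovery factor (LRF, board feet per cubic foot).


Formula: LRF = Lumber Output (BF) / Log Input (ft^3)
LRF = 960 BF / 173.3 ft^3
LRF = 5.54 BF/ft^3

5.54


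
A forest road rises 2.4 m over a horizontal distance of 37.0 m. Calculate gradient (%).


Formula: Gradient = rise / run * 100
Gradient = 2.4 / 37.0 * 100 = 6.5%

6.5


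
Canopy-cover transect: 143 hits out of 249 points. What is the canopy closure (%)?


Formula: Canopy closure = covered points / total points * 100
Closure = 143 / 249 * 100
Closure = 0.5743 * 100 = 57.4%

57.4


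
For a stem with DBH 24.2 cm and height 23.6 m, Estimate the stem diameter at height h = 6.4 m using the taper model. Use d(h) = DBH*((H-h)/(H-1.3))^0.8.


Taper: d(h) = DBH * ((H - h) / (H - 1.3))^0.8
Numerator = H - h = 23.6 - 6.4 = 17.2 m
Denominator = H - 1.3 = 23.6 - 1.3 = 22.3 m
Ratio = 17.2 / 22.3 = 0.7713
d = 24.2 * 0.7713^0.8 = 19.7 cm

19.7


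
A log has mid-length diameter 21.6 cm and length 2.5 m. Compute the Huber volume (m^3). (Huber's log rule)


Huber: V = Am * L,  Am = pi*(Dm/200)^2
Am = pi*(21.6/200)^2 = 0.036644 m^2
V = 0.036644*2.5 = 0.0916 m^3

0.0916


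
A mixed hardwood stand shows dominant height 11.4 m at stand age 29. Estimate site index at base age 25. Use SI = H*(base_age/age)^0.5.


Formula: SI = H_dom * (base_age / age)^0.5
Age ratio = 25 / 29 = 0.86207
sqrt(age_ratio) = 0.92848
SI = 11.4 * 0.92848 = 10.6 m

10.6


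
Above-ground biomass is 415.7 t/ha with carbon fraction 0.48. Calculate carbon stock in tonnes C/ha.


Formula: Carbon Stock = Biomass * Carbon Fraction
C = 415.7 t/ha * 0.48
C = 199.5 t C/ha

199.5


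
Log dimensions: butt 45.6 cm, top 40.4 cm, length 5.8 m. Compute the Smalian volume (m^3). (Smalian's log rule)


Smalian: V = (A1 + A2)/2 * L,  A = pi*(D/200)^2
A1 = pi*(45.6/200)^2 = 0.163313 m^2
A2 = pi*(40.4/200)^2 = 0.12819 m^2
V = (0.163313+0.12819)/2*5.8 = 0.8454 m^3

0.8454


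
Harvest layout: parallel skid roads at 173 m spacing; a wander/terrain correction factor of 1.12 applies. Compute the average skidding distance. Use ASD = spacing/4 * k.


Formula: ASD = (spacing / 4) * correction
Uncorrected distance = spacing / 4 = 173 / 4 = 43.25 m
ASD = 43.25 * 1.12 = 48 m

48


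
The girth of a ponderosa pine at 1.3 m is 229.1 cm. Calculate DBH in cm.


Formula: DBH = C / pi
DBH = 229.1 / pi
pi = 3.14159...
DBH = 72.9 cm

72.9


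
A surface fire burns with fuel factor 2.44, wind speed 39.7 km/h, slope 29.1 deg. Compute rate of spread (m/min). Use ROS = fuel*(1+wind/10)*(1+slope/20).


Formula: ROS = fuel * (1 + wind/10) * (1 + slope/20)
Wind factor = 1 + 39.7/10 = 4.97
Slope factor = 1 + 29.1/20 = 2.455
ROS = 2.44 * 4.97 * 2.455 = 29.77 m/min

29.77


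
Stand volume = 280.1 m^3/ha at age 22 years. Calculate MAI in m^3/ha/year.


Formula: MAI = Total Volume / Stand Age
MAI = 280.1 m^3/ha / 22 years
MAI = 12.73 m^3/ha/year

12.73


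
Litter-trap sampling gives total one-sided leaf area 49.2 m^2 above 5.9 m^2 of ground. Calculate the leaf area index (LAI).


Formula: LAI = total leaf area / ground area  (dimensionless)
LAI = 49.2 m^2 / 5.9 m^2
LAI = 8.34

8.34


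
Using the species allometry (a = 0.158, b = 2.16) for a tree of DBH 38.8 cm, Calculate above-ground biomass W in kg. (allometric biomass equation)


Formula: W = a * DBH^b  (allometric power law)
DBH^b = 38.8^2.16 = 2703.1897
W = 0.158 * 2703.1897 = 427.1 kg

427.1


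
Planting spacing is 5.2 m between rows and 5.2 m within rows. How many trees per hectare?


Formula: TPH = 10000 m^2/ha / (spacing_x * spacing_y)
Area per tree = 5.2 m * 5.2 m = 27.04 m^2
TPH = 10000 / 27.04 = 370 trees/ha

370


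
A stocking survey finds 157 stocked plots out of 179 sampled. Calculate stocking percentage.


Formula: Stocking % = stocked plots / total plots * 100
Stocking = 157 / 179 * 100
Stocking = 0.8771 * 100 = 87.7%

87.7


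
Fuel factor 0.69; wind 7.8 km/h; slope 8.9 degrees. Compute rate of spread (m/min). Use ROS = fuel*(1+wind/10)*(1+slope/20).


Formula: ROS = fuel * (1 + wind/10) * (1 + slope/20)
Wind factor = 1 + 7.8/10 = 1.78
Slope factor = 1 + 8.9/20 = 1.445
ROS = 0.69 * 1.78 * 1.445 = 1.77 m/min

1.77


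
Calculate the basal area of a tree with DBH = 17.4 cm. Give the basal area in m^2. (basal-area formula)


Formula: BA = pi * (DBH/2)^2 / 10000  (cm^2 to m^2)
Radius = DBH/2 = 17.4/2 = 8.7 cm
BA = pi * 8.7^2 / 10000
   = 237.7871 cm^2 / 10000
   = 0.0238 m^2

0.0238


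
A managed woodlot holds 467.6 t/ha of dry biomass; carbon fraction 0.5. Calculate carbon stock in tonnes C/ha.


Formula: Carbon Stock = Biomass * Carbon Fraction
C = 467.6 t/ha * 0.5
C = 233.8 t C/ha

233.8


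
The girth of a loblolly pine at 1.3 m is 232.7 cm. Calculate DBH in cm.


Formula: DBH = C / pi
DBH = 232.7 / pi
pi = 3.14159...
DBH = 74.1 cm

74.1


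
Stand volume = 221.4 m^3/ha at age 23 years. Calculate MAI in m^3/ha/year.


Formula: MAI = Total Volume / Stand Age
MAI = 221.4 m^3/ha / 23 years
MAI = 9.63 m^3/ha/year

9.63


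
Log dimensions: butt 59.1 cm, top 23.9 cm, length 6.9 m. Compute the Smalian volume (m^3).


Smalian: V = (A1 + A2)/2 * L,  A = pi*(D/200)^2
A1 = pi*(59.1/200)^2 = 0.274325 m^2
A2 = pi*(23.9/200)^2 = 0.044863 m^2
V = (0.274325+0.044863)/2*6.9 = 1.1012 m^3

1.1012


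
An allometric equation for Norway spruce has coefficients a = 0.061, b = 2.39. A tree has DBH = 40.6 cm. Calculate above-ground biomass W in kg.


Formula: W = a * DBH^b  (allometric power law)
DBH^b = 40.6^2.39 = 6988.3914
W = 0.061 * 6988.3914 = 426.3 kg

426.3


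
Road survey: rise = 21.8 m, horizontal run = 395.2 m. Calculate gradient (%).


Formula: Gradient = rise / run * 100
Gradient = 21.8 / 395.2 * 100 = 5.5%

5.5


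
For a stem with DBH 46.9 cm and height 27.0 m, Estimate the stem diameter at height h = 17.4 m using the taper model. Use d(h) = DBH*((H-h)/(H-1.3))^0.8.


Taper: d(h) = DBH * ((H - h) / (H - 1.3))^0.8
Numerator = H - h = 27.0 - 17.4 = 9.6 m
Denominator = H - 1.3 = 27.0 - 1.3 = 25.7 m
Ratio = 9.6 / 25.7 = 0.37354
d = 46.9 * 0.37354^0.8 = 21.3 cm

21.3


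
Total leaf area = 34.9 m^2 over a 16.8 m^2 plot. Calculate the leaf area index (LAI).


Formula: LAI = total leaf area / ground area  (dimensionless)
LAI = 34.9 m^2 / 16.8 m^2
LAI = 2.08

2.08


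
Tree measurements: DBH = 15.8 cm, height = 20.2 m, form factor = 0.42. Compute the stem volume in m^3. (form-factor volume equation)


Formula: V = pi * (DBH/200)^2 * H * ff
Radius = DBH/200 = 15.8/200 = 0.079 m
Radius^2 = 0.079^2 = 0.006241 m^2
V = pi * 0.006241 * 20.2 * 0.42
V = 0.166 m^3

0.166


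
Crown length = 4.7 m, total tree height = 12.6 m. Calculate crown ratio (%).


Formula: Crown Ratio = (Crown Length / Total Height) * 100
CR = (4.7 m / 12.6 m) * 100
CR = 0.373 * 100 = 37.3%

37.3


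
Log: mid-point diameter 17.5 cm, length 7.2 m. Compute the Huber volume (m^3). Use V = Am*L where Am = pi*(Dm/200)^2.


Huber: V = Am * L,  Am = pi*(Dm/200)^2
Am = pi*(17.5/200)^2 = 0.024053 m^2
V = 0.024053*7.2 = 0.1732 m^3

0.1732


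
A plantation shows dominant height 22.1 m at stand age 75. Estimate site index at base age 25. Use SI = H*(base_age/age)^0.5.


Formula: SI = H_dom * (base_age / age)^0.5
Age ratio = 25 / 75 = 0.33333
sqrt(age_ratio) = 0.57735
SI = 22.1 * 0.57735 = 12.8 m

12.8


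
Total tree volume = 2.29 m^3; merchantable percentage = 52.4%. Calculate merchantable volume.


Formula: MV = V_total * (merchantable_pct / 100)
Merchantable fraction = 52.4% / 100 = 0.524
MV = 2.29 m^3 * 0.524 = 1.2 m^3

1.2


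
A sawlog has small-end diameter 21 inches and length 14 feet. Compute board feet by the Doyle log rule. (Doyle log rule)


Doyle: BF = (D - 4)^2 * L / 16
Adjusted diameter = 21 - 4 = 17 in
(D-4)^2 = 17^2 = 289
BF = 289 * 14 / 16 = 253 BF

253


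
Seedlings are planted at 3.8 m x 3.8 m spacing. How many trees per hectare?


Formula: TPH = 10000 m^2/ha / (spacing_x * spacing_y)
Area per tree = 3.8 m * 3.8 m = 14.44 m^2
TPH = 10000 / 14.44 = 693 trees/ha

693


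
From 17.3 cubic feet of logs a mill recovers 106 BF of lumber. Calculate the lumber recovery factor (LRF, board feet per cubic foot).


Formula: LRF = Lumber Output (BF) / Log Input (ft^3)
LRF = 106 BF / 17.3 ft^3
LRF = 6.13 BF/ft^3

6.13


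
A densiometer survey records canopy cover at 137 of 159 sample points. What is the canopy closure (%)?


Formula: Canopy closure = covered points / total points * 100
Closure = 137 / 159 * 100
Closure = 0.8616 * 100 = 86.2%

86.2


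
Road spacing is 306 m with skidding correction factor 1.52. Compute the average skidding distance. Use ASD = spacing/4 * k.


Formula: ASD = (spacing / 4) * correction
Uncorrected distance = spacing / 4 = 306 / 4 = 76.5 m
ASD = 76.5 * 1.52 = 116 m

116


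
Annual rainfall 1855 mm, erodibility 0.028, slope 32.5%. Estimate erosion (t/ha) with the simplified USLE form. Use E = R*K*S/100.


Formula: E = R * K * S / 100  (simplified USLE)
R * K = 1855 * 0.028 = 51.94
E = 51.94 * 32.5 / 100 = 16.88 t/ha

16.88


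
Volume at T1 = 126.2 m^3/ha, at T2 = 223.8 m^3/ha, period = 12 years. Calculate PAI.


Formula: PAI = (V_T2 - V_T1) / (T2 - T1)
Volume increment = 223.8 - 126.2 = 97.6 m^3/ha
PAI = 97.6 / 12 = 8.13 m^3/ha/year

8.13


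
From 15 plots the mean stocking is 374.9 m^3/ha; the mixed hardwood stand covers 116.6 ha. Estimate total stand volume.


Formula: Total Volume = Mean Volume per ha * Total Area
Total Volume = 374.9 m^3/ha * 116.6 ha
Total Volume = 43713 m^3

43713


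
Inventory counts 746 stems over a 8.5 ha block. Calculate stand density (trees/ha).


Formula: Stand Density = N_trees / Area_ha
Density = 746 trees / 8.5 ha
Density = 88 trees/ha

88


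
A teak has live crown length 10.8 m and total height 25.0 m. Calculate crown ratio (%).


Formula: Crown Ratio = (Crown Length / Total Height) * 100
CR = (10.8 m / 25.0 m) * 100
CR = 0.432 * 100 = 43.2%

43.2


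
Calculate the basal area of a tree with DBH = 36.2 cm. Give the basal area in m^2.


Formula: BA = pi * (DBH/2)^2 / 10000  (cm^2 to m^2)
Radius = DBH/2 = 36.2/2 = 18.1 cm
BA = pi * 18.1^2 / 10000
   = 1029.2172 cm^2 / 10000
   = 0.1029 m^2

0.1029


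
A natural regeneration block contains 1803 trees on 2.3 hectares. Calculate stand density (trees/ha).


Formula: Stand Density = N_trees / Area_ha
Density = 1803 trees / 2.3 ha
Density = 784 trees/ha

784


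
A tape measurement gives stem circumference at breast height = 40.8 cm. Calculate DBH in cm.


Formula: DBH = C / pi
DBH = 40.8 / pi
pi = 3.14159...
DBH = 13.0 cm

13.0


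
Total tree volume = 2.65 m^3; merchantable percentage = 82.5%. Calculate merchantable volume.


Formula: MV = V_total * (merchantable_pct / 100)
Merchantable fraction = 82.5% / 100 = 0.825
MV = 2.65 m^3 * 0.825 = 2.186 m^3

2.186


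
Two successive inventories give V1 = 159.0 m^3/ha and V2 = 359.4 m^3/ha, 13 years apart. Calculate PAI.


Formula: PAI = (V_T2 - V_T1) / (T2 - T1)
Volume increment = 359.4 - 159.0 = 200.4 m^3/ha
PAI = 200.4 / 13 = 15.42 m^3/ha/year

15.42


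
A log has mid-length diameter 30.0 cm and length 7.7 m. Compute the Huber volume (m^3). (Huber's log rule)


Huber: V = Am * L,  Am = pi*(Dm/200)^2
Am = pi*(30.0/200)^2 = 0.070686 m^2
V = 0.070686*7.7 = 0.5443 m^3

0.5443


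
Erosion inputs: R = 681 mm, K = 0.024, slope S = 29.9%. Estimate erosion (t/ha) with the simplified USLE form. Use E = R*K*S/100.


Formula: E = R * K * S / 100  (simplified USLE)
R * K = 681 * 0.024 = 16.344
E = 16.344 * 29.9 / 100 = 4.89 t/ha

4.89


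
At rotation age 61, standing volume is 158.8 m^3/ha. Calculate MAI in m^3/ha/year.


Formula: MAI = Total Volume / Stand Age
MAI = 158.8 m^3/ha / 61 years
MAI = 2.6 m^3/ha/year

2.6


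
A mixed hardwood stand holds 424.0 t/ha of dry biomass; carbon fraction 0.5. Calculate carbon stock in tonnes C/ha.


Formula: Carbon Stock = Biomass * Carbon Fraction
C = 424.0 t/ha * 0.5
C = 212.0 t C/ha

212.0


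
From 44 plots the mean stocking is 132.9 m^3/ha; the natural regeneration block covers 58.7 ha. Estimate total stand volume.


Formula: Total Volume = Mean Volume per ha * Total Area
Total Volume = 132.9 m^3/ha * 58.7 ha
Total Volume = 7801 m^3

7801


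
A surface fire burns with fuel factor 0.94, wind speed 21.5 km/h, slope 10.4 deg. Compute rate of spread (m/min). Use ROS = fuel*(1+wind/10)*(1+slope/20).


Formula: ROS = fuel * (1 + wind/10) * (1 + slope/20)
Wind factor = 1 + 21.5/10 = 3.15
Slope factor = 1 + 10.4/20 = 1.52
ROS = 0.94 * 3.15 * 1.52 = 4.5 m/min

4.5


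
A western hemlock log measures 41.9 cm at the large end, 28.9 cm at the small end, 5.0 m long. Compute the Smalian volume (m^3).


Smalian: V = (A1 + A2)/2 * L,  A = pi*(D/200)^2
A1 = pi*(41.9/200)^2 = 0.137885 m^2
A2 = pi*(28.9/200)^2 = 0.065597 m^2
V = (0.137885+0.065597)/2*5.0 = 0.5087 m^3

0.5087


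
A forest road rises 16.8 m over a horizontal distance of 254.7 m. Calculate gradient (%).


Formula: Gradient = rise / run * 100
Gradient = 16.8 / 254.7 * 100 = 6.6%

6.6


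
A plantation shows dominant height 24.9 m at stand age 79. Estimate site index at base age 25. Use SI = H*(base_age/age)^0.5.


Formula: SI = H_dom * (base_age / age)^0.5
Age ratio = 25 / 79 = 0.31646
sqrt(age_ratio) = 0.56254
SI = 24.9 * 0.56254 = 14.0 m

14.0


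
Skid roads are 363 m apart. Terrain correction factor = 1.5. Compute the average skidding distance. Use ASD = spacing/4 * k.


Formula: ASD = (spacing / 4) * correction
Uncorrected distance = spacing / 4 = 363 / 4 = 90.75 m
ASD = 90.75 * 1.5 = 136 m

136


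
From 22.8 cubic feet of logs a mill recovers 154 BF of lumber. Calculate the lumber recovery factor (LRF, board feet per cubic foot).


Formula: LRF = Lumber Output (BF) / Log Input (ft^3)
LRF = 154 BF / 22.8 ft^3
LRF = 6.75 BF/ft^3

6.75


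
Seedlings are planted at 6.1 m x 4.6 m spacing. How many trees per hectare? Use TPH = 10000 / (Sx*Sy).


Formula: TPH = 10000 m^2/ha / (spacing_x * spacing_y)
Area per tree = 6.1 m * 4.6 m = 28.06 m^2
TPH = 10000 / 28.06 = 356 trees/ha

356


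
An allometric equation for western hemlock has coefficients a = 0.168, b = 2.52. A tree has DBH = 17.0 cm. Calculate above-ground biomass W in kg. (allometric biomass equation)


Formula: W = a * DBH^b  (allometric power law)
DBH^b = 17.0^2.52 = 1261.047
W = 0.168 * 1261.047 = 211.9 kg

211.9


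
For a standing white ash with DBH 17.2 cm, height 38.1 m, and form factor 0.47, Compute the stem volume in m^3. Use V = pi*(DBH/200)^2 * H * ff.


Formula: V = pi * (DBH/200)^2 * H * ff
Radius = DBH/200 = 17.2/200 = 0.086 m
Radius^2 = 0.086^2 = 0.007396 m^2
V = pi * 0.007396 * 38.1 * 0.47
V = 0.416 m^3

0.416


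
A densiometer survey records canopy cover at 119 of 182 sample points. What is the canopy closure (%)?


Formula: Canopy closure = covered points / total points * 100
Closure = 119 / 182 * 100
Closure = 0.6538 * 100 = 65.4%

65.4


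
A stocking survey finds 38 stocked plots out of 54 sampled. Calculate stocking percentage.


Formula: Stocking % = stocked plots / total plots * 100
Stocking = 38 / 54 * 100
Stocking = 0.7037 * 100 = 70.4%

70.4


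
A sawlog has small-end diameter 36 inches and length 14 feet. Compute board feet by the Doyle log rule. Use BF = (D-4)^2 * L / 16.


Doyle: BF = (D - 4)^2 * L / 16
Adjusted diameter = 36 - 4 = 32 in
(D-4)^2 = 32^2 = 1024
BF = 1024 * 14 / 16 = 896 BF

896


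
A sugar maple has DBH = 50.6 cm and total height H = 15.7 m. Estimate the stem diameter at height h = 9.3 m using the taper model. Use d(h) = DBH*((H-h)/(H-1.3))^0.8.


Taper: d(h) = DBH * ((H - h) / (H - 1.3))^0.8
Numerator = H - h = 15.7 - 9.3 = 6.4 m
Denominator = H - 1.3 = 15.7 - 1.3 = 14.4 m
Ratio = 6.4 / 14.4 = 0.44444
d = 50.6 * 0.44444^0.8 = 26.4 cm

26.4


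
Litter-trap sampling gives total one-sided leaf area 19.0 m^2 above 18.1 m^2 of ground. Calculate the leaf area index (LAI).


Formula: LAI = total leaf area / ground area  (dimensionless)
LAI = 19.0 m^2 / 18.1 m^2
LAI = 1.05

1.05


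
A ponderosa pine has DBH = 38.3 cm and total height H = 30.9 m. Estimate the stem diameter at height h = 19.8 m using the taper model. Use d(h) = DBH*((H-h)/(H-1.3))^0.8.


Taper: d(h) = DBH * ((H - h) / (H - 1.3))^0.8
Numerator = H - h = 30.9 - 19.8 = 11.1 m
Denominator = H - 1.3 = 30.9 - 1.3 = 29.6 m
Ratio = 11.1 / 29.6 = 0.375
d = 38.3 * 0.375^0.8 = 17.5 cm

17.5


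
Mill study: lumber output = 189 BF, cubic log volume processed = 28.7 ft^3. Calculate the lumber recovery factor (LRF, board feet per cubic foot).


Formula: LRF = Lumber Output (BF) / Log Input (ft^3)
LRF = 189 BF / 28.7 ft^3
LRF = 6.59 BF/ft^3

6.59


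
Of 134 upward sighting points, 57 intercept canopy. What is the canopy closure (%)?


Formula: Canopy closure = covered points / total points * 100
Closure = 57 / 134 * 100
Closure = 0.4254 * 100 = 42.5%

42.5


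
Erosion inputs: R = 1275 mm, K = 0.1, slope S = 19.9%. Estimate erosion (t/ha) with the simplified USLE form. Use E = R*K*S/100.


Formula: E = R * K * S / 100  (simplified USLE)
R * K = 1275 * 0.1 = 127.5
E = 127.5 * 19.9 / 100 = 25.37 t/ha

25.37


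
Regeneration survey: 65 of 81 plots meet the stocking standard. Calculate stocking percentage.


Formula: Stocking % = stocked plots / total plots * 100
Stocking = 65 / 81 * 100
Stocking = 0.8025 * 100 = 80.2%

80.2


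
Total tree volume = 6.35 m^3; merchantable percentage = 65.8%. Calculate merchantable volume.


Formula: MV = V_total * (merchantable_pct / 100)
Merchantable fraction = 65.8% / 100 = 0.658
MV = 6.35 m^3 * 0.658 = 4.178 m^3

4.178


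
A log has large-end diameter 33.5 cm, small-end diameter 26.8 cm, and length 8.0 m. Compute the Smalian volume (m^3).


Smalian: V = (A1 + A2)/2 * L,  A = pi*(D/200)^2
A1 = pi*(33.5/200)^2 = 0.088141 m^2
A2 = pi*(26.8/200)^2 = 0.05641 m^2
V = (0.088141+0.05641)/2*8.0 = 0.5782 m^3

0.5782


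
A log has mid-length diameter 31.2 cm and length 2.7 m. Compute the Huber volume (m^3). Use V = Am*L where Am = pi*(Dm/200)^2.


Huber: V = Am * L,  Am = pi*(Dm/200)^2
Am = pi*(31.2/200)^2 = 0.076454 m^2
V = 0.076454*2.7 = 0.2064 m^3

0.2064
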